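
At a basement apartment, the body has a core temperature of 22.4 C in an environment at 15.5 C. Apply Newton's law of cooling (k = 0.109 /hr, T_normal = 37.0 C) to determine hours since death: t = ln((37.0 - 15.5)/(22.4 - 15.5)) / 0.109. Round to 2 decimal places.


Using Newton's law of cooling:
t = ln((T_normal - T_ambient) / (T_body - T_ambient)) / k
T_normal - T_ambient = 21.5
T_body - T_ambient = 6.9
Ratio = 3.115942
ln(ratio) = 1.136532
t = 1.136532 / 0.109 = 10.43 hours

10.43


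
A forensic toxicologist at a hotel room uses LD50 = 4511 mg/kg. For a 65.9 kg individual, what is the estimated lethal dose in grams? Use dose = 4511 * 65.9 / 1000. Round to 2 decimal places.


Lethal dose calculation:
Lethal dose = LD50 * body_weight / 1000
= 4511 * 65.9 / 1000
= 297274.9 / 1000
= 297.27 g

297.27


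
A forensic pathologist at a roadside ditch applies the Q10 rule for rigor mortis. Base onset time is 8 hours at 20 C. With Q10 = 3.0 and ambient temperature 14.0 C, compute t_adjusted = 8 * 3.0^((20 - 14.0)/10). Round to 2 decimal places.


Rigor mortis time adjustment:
Exponent = (T_ref - T_actual) / 10 = (20 - 14.0) / 10 = 0.6
Q10 factor = 3.0^0.6 = 1.93318
t_adjusted = 8 * 1.93318 = 15.47 hours

15.47


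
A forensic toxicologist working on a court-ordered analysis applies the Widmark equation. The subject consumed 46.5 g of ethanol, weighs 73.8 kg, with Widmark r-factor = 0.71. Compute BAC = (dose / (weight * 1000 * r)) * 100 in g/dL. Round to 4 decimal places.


Applying the Widmark formula:
BAC = (dose_g / (body_wt * 1000 * r)) * 100
Denominator = 73.8 * 1000 * 0.71 = 52398
BAC = (46.5 / 52398) * 100
BAC = 0.0887 g/dL

0.0887


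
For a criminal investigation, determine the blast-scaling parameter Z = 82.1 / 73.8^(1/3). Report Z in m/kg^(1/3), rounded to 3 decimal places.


Scaled distance calculation:
W^(1/3) = 73.8^(1/3) = 4.194551
Z = R / W^(1/3) = 82.1 / 4.194551
Z = 19.573 m/kg^(1/3)

19.573


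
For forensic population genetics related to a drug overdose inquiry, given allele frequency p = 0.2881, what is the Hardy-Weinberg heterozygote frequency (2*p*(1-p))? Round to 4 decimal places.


Hardy-Weinberg heterozygote frequency:
q = 1 - p = 1 - 0.2881 = 0.7119
2pq = 2 * 0.2881 * 0.7119 = 0.4102

0.4102


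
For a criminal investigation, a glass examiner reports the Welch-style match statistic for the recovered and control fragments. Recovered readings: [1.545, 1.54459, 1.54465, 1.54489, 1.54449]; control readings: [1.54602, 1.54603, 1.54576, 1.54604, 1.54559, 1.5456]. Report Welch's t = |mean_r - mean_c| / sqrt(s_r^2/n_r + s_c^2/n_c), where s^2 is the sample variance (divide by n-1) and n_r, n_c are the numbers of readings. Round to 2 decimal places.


Welch's t-criterion for glass RI comparison:
Recovered mean = sum / n_r = 7.72362 / 5 = 1.544724
Control mean = sum / n_c = 9.27504 / 6 = 1.54584
Recovered sample variance s_r^2 = 4.548e-08
Control sample variance s_c^2 = 4.7e-08
Welch SE (unpooled) = sqrt(s_r^2/n_r + s_c^2/n_c) = sqrt(9.096e-09 + 7.83333e-09) = sqrt(1.69293e-08) = 0.000130113
|mean_r - mean_c| = 0.001116
t = 0.001116 / 0.000130113 = 8.58

8.58


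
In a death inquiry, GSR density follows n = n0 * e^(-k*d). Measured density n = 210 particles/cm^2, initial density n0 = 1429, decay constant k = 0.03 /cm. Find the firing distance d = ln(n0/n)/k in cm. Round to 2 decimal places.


GSR distance calculation:
n0/n = 1429 / 210 = 6.804762
ln(n0/n) = 1.917623
d = 1.917623 / 0.03 = 63.92 cm

63.92


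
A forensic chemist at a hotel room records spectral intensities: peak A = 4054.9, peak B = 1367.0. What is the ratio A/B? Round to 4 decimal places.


Spectral peak ratio:
Peak A = 4054.9 counts
Peak B = 1367.0 counts
Ratio = 4054.9 / 1367.0 = 2.9663

2.9663


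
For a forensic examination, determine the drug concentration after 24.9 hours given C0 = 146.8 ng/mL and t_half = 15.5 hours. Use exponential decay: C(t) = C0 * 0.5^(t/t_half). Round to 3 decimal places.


Drug concentration decay:
Number of half-lives = t / t_half = 24.9 / 15.5 = 1.606452
Decay factor = 0.5^1.606452 = 0.328405
C(t) = 146.8 * 0.328405 = 48.210 ng/mL

48.210


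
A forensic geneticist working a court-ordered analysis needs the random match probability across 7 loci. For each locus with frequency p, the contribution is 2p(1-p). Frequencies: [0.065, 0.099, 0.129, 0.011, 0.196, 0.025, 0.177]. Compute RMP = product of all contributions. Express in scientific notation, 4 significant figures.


Computing RMP for 7 loci:
Locus 1: 2 * 0.065 * 0.935 = 0.12155
Locus 2: 2 * 0.099 * 0.901 = 0.178398
Locus 3: 2 * 0.129 * 0.871 = 0.224718
Locus 4: 2 * 0.011 * 0.989 = 0.021758
Locus 5: 2 * 0.196 * 0.804 = 0.315168
Locus 6: 2 * 0.025 * 0.975 = 0.04875
Locus 7: 2 * 0.177 * 0.823 = 0.291342
RMP = 4.746e-07

4.746e-07


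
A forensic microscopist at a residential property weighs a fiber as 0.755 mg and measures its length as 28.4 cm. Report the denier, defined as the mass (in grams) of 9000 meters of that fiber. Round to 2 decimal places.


Denier calculation:
Mass in grams = 0.755 mg / 1000 = 0.000755 g
Length in meters = 28.4 cm / 100 = 0.284 m
Linear density = mass / length = 0.000755 / 0.284 = 0.00265845 g/m
Denier = (g/m) * 9000 = 0.00265845 * 9000 = 23.93

23.93


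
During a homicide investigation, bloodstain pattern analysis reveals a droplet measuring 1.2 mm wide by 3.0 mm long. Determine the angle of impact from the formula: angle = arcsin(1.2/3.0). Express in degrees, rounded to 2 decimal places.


Blood spatter impact angle calculation:
width / length = 1.2 / 3.0 = 0.4
angle = arcsin(0.4)
angle = 23.58 degrees

23.58


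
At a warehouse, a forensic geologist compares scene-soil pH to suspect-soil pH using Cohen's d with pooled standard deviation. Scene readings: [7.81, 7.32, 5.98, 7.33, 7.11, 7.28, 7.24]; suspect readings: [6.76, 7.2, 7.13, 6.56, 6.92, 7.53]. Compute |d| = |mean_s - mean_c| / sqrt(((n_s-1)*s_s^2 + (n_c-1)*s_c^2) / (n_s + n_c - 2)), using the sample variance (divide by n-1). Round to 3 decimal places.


Pooled-variance Cohen's d for soil pH comparison:
Scene mean = 50.07 / 7 = 7.152857
Suspect mean = 42.1 / 6 = 7.016667
Scene sample variance s_s^2 = 0.31539
Suspect sample variance s_c^2 = 0.118747
Pooled variance = ((n_s-1)*s_s^2 + (n_c-1)*s_c^2) / (n_s + n_c - 2) = 0.226007
Pooled SD = sqrt(0.226007) = 0.475402
Mean difference = 0.13619
|d| = |0.13619| / 0.475402 = 0.286

0.286


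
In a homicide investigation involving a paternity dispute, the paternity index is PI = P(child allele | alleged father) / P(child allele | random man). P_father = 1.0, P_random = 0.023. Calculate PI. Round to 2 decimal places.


Paternity Index calculation:
PI = P(allele|father) / P(allele|random)
PI = 1.0 / 0.023
PI = 43.48

43.48


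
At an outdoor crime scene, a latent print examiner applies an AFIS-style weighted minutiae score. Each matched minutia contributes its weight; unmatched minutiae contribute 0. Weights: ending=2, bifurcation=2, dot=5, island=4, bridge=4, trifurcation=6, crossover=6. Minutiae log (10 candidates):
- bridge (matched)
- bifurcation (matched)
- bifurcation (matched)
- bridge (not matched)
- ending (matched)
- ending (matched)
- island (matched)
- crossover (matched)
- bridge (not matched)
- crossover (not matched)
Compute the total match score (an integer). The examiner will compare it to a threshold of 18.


Weighted minutiae match score:
  bridge: matched, +4 (running total 4)
  bifurcation: matched, +2 (running total 6)
  bifurcation: matched, +2 (running total 8)
  bridge: not matched, +0
  ending: matched, +2 (running total 10)
  ending: matched, +2 (running total 12)
  island: matched, +4 (running total 16)
  crossover: matched, +6 (running total 22)
  bridge: not matched, +0
  crossover: not matched, +0
Total score = 22
Threshold = 18; verdict = identification

22


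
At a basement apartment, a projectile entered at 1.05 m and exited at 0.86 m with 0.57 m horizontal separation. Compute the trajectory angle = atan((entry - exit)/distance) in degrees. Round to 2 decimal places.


Bullet trajectory angle:
Height difference = 1.05 - 0.86 = 0.19 m
angle = atan(0.19 / 0.57)
angle = atan(0.333333)
angle = 18.43 degrees

18.43


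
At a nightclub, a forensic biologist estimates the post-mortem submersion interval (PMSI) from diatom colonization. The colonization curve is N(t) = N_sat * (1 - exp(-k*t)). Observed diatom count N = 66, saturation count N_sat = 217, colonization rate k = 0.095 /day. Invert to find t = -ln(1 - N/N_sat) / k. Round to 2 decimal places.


PMSI from diatom colonization curve:
N / N_sat = 66 / 217 = 0.304147
1 - N/N_sat = 0.695853
ln(1 - N/N_sat) = -0.362617
t = -ln(1 - N/N_sat) / k = -(-0.362617) / 0.095 = 3.82 days

3.82


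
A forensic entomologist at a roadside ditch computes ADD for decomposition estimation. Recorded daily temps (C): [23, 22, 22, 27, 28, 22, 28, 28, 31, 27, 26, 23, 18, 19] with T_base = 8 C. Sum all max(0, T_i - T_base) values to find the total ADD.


Computing ADD day by day:
Day 1: max(0, 23 - 8) = 15
Day 2: max(0, 22 - 8) = 14
Day 3: max(0, 22 - 8) = 14
Day 4: max(0, 27 - 8) = 19
Day 5: max(0, 28 - 8) = 20
Day 6: max(0, 22 - 8) = 14
Day 7: max(0, 28 - 8) = 20
Day 8: max(0, 28 - 8) = 20
Day 9: max(0, 31 - 8) = 23
Day 10: max(0, 27 - 8) = 19
Day 11: max(0, 26 - 8) = 18
Day 12: max(0, 23 - 8) = 15
Day 13: max(0, 18 - 8) = 10
Day 14: max(0, 19 - 8) = 11
Total ADD = 232

232


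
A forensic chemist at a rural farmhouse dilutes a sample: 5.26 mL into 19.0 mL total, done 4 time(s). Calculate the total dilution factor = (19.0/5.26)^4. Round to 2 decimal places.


Dilution factor calculation:
Single dilution = V_total / V_sample = 19.0 / 5.26 ≈ 3.612167
Number of dilutions = 4
Total DF = (19.0 / 5.26)^4 (full precision, rounded at the end) = 170.24

170.24


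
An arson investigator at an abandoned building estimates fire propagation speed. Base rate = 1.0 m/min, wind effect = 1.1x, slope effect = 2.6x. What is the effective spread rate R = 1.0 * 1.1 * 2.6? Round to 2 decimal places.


Fire spread rate calculation:
R = R0 * wind_factor * slope_factor
= 1.0 * 1.1 * 2.6
= 1.1 * 2.6
= 2.86 m/min

2.86


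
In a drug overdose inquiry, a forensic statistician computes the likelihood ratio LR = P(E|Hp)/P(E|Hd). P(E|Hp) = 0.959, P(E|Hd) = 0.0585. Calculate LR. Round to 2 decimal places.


Likelihood ratio calculation:
LR = P(E|Hp) / P(E|Hd)
LR = 0.959 / 0.0585
LR = 16.39

16.39


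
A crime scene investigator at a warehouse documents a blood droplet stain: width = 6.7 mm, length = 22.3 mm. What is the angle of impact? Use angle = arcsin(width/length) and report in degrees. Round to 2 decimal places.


Blood spatter impact angle calculation:
width / length = 6.7 / 22.3 = 0.300448
angle = arcsin(0.300448)
angle = 17.48 degrees

17.48


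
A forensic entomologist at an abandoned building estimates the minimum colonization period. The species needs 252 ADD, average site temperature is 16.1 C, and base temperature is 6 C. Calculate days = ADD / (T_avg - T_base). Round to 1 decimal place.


Insect development time:
Effective temperature = avg_temp - T_base = 16.1 - 6 = 10.1 C
Days = ADD / effective_temp = 252 / 10.1 = 25.0 days

25.0


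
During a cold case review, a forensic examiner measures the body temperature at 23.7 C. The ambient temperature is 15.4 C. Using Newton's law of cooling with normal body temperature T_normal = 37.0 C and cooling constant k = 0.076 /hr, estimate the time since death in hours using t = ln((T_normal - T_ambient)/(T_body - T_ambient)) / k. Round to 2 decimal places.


Using Newton's law of cooling:
t = ln((T_normal - T_ambient) / (T_body - T_ambient)) / k
T_normal - T_ambient = 21.6
T_body - T_ambient = 8.3
Ratio = 2.60241
ln(ratio) = 0.956438
t = 0.956438 / 0.076 = 12.58 hours

12.58


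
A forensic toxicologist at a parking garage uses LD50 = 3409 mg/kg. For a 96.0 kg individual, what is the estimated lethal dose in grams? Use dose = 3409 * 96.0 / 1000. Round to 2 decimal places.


Lethal dose calculation:
Lethal dose = LD50 * body_weight / 1000
= 3409 * 96.0 / 1000
= 327264 / 1000
= 327.26 g

327.26


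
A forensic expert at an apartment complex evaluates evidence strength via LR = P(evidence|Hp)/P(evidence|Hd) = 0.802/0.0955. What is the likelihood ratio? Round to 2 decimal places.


Likelihood ratio calculation:
LR = P(E|Hp) / P(E|Hd)
LR = 0.802 / 0.0955
LR = 8.40

8.40


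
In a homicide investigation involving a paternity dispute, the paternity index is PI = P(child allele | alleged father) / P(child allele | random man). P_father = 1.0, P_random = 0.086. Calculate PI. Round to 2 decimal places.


Paternity Index calculation:
PI = P(allele|father) / P(allele|random)
PI = 1.0 / 0.086
PI = 11.63

11.63


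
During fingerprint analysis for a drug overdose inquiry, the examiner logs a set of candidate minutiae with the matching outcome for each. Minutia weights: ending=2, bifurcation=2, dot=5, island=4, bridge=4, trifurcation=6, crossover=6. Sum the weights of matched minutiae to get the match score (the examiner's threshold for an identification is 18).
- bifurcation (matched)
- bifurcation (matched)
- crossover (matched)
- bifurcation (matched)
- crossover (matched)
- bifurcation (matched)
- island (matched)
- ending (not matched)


Weighted minutiae match score:
  bifurcation: matched, +2 (running total 2)
  bifurcation: matched, +2 (running total 4)
  crossover: matched, +6 (running total 10)
  bifurcation: matched, +2 (running total 12)
  crossover: matched, +6 (running total 18)
  bifurcation: matched, +2 (running total 20)
  island: matched, +4 (running total 24)
  ending: not matched, +0
Total score = 24
Threshold = 18; verdict = identification

24


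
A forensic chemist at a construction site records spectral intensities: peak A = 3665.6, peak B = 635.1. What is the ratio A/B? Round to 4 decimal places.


Spectral peak ratio:
Peak A = 3665.6 counts
Peak B = 635.1 counts
Ratio = 3665.6 / 635.1 = 5.7717

5.7717


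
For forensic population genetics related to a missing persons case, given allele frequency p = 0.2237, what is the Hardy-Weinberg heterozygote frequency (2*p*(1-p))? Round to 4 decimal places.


Hardy-Weinberg heterozygote frequency:
q = 1 - p = 1 - 0.2237 = 0.7763
2pq = 2 * 0.2237 * 0.7763 = 0.3473

0.3473


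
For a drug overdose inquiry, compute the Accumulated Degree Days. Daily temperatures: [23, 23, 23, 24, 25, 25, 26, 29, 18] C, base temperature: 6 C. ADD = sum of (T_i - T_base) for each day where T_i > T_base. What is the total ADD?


Computing ADD day by day:
Day 1: max(0, 23 - 6) = 17
Day 2: max(0, 23 - 6) = 17
Day 3: max(0, 23 - 6) = 17
Day 4: max(0, 24 - 6) = 18
Day 5: max(0, 25 - 6) = 19
Day 6: max(0, 25 - 6) = 19
Day 7: max(0, 26 - 6) = 20
Day 8: max(0, 29 - 6) = 23
Day 9: max(0, 18 - 6) = 12
Total ADD = 162

162


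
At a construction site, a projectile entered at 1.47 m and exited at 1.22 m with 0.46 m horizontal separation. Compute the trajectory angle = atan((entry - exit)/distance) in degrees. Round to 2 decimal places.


Bullet trajectory angle:
Height difference = 1.47 - 1.22 = 0.25 m
angle = atan(0.25 / 0.46)
angle = atan(0.543478)
angle = 28.52 degrees

28.52


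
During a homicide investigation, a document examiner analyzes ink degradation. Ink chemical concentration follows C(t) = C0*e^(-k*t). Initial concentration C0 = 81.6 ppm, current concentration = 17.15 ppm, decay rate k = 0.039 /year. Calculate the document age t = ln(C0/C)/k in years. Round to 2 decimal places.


Document age estimation:
C0/C = 81.6 / 17.15 = 4.758017
ln(C0/C) = 1.559831
t = 1.559831 / 0.039 = 40.00 years

40.00


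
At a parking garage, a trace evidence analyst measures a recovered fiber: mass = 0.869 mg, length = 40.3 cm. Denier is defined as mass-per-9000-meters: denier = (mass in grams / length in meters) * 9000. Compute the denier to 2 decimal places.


Denier calculation:
Mass in grams = 0.869 mg / 1000 = 0.000869 g
Length in meters = 40.3 cm / 100 = 0.403 m
Linear density = mass / length = 0.000869 / 0.403 = 0.00215633 g/m
Denier = (g/m) * 9000 = 0.00215633 * 9000 = 19.41

19.41


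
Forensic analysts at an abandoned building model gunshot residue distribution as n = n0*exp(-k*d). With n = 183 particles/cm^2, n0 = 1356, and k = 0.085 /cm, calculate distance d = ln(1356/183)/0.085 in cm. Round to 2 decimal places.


GSR distance calculation:
n0/n = 1356 / 183 = 7.409836
ln(n0/n) = 2.002808
d = 2.002808 / 0.085 = 23.56 cm

23.56


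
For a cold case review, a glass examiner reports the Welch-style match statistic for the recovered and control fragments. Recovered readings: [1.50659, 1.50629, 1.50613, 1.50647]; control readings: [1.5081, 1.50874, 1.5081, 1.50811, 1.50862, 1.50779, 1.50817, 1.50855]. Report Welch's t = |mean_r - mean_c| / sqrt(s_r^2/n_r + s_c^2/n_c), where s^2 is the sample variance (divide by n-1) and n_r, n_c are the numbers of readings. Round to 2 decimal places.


Welch's t-criterion for glass RI comparison:
Recovered mean = sum / n_r = 6.02548 / 4 = 1.50637
Control mean = sum / n_c = 12.06618 / 8 = 1.5082725
Recovered sample variance s_r^2 = 4.08e-08
Control sample variance s_c^2 = 1.06507e-07
Welch SE (unpooled) = sqrt(s_r^2/n_r + s_c^2/n_c) = sqrt(1.02e-08 + 1.33134e-08) = sqrt(2.35134e-08) = 0.000153341
|mean_r - mean_c| = 0.0019025
t = 0.0019025 / 0.000153341 = 12.41

12.41


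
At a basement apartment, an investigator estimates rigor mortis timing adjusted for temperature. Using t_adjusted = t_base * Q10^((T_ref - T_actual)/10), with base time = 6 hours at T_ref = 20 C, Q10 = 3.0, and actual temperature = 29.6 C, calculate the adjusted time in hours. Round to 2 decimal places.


Rigor mortis time adjustment:
Exponent = (T_ref - T_actual) / 10 = (20 - 29.6) / 10 = -0.96
Q10 factor = 3.0^-0.96 = 0.34831
t_adjusted = 6 * 0.34831 = 2.09 hours

2.09


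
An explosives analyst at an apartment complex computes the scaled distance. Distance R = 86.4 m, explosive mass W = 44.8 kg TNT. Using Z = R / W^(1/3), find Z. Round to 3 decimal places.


Scaled distance calculation:
W^(1/3) = 44.8^(1/3) = 3.551616
Z = R / W^(1/3) = 86.4 / 3.551616
Z = 24.327 m/kg^(1/3)

24.327


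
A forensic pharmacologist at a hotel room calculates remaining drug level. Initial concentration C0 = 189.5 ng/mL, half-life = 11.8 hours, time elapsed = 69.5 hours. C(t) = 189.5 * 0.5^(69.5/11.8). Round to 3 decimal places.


Drug concentration decay:
Number of half-lives = t / t_half = 69.5 / 11.8 = 5.889831
Decay factor = 0.5^5.889831 = 0.01686492
C(t) = 189.5 * 0.01686492 = 3.196 ng/mL

3.196


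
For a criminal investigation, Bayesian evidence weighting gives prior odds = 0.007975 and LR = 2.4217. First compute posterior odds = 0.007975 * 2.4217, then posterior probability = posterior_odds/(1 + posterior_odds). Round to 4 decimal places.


Bayesian evidence evaluation:
Posterior odds = prior_odds * LR = 0.007975 * 2.4217 = 0.01931306
Posterior probability = posterior_odds / (1 + posterior_odds)
= 0.01931306 / (1 + 0.01931306)
= 0.01931306 / 1.01931306
= 0.0189

0.0189


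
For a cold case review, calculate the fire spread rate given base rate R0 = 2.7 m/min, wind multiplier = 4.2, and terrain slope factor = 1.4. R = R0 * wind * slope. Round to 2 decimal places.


Fire spread rate calculation:
R = R0 * wind_factor * slope_factor
= 2.7 * 4.2 * 1.4
= 11.34 * 1.4
= 15.88 m/min

15.88


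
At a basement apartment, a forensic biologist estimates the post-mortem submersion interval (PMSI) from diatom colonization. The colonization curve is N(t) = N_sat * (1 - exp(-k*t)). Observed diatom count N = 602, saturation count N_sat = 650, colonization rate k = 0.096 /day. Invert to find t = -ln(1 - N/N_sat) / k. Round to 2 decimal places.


PMSI from diatom colonization curve:
N / N_sat = 602 / 650 = 0.926154
1 - N/N_sat = 0.073846
ln(1 - N/N_sat) = -2.605773
t = -ln(1 - N/N_sat) / k = -(-2.605773) / 0.096 = 27.14 days

27.14


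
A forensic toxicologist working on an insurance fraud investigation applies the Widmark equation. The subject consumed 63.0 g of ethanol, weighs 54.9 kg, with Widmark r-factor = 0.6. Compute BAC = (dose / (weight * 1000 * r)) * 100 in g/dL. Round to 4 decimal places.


Applying the Widmark formula:
BAC = (dose_g / (body_wt * 1000 * r)) * 100
Denominator = 54.9 * 1000 * 0.6 = 32940
BAC = (63.0 / 32940) * 100
BAC = 0.1913 g/dL

0.1913


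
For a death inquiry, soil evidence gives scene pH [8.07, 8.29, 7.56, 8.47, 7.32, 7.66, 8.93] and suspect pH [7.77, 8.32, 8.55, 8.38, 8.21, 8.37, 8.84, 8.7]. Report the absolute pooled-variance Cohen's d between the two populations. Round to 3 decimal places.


Pooled-variance Cohen's d for soil pH comparison:
Scene mean = 56.3 / 7 = 8.042857
Suspect mean = 67.14 / 8 = 8.3925
Scene sample variance s_s^2 = 0.322257
Suspect sample variance s_c^2 = 0.106621
Pooled variance = ((n_s-1)*s_s^2 + (n_c-1)*s_c^2) / (n_s + n_c - 2) = 0.206146
Pooled SD = sqrt(0.206146) = 0.454033
Mean difference = -0.349643
|d| = |-0.349643| / 0.454033 = 0.770

0.770


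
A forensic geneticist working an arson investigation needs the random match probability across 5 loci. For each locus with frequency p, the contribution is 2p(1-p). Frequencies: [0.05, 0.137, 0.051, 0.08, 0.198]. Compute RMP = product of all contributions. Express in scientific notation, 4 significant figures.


Computing RMP for 5 loci:
Locus 1: 2 * 0.05 * 0.95 = 0.095
Locus 2: 2 * 0.137 * 0.863 = 0.236462
Locus 3: 2 * 0.051 * 0.949 = 0.096798
Locus 4: 2 * 0.08 * 0.92 = 0.1472
Locus 5: 2 * 0.198 * 0.802 = 0.317592
RMP = 1.017e-04

1.017e-04


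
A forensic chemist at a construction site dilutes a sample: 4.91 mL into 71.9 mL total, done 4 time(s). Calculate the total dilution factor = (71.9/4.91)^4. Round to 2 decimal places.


Dilution factor calculation:
Single dilution = V_total / V_sample = 71.9 / 4.91 ≈ 14.643585
Number of dilutions = 4
Total DF = (71.9 / 4.91)^4 (full precision, rounded at the end) = 45982.18

45982.18


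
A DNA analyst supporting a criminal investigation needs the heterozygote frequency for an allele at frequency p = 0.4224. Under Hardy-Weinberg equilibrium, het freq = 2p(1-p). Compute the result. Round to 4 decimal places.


Hardy-Weinberg heterozygote frequency:
q = 1 - p = 1 - 0.4224 = 0.5776
2pq = 2 * 0.4224 * 0.5776 = 0.4880

0.4880


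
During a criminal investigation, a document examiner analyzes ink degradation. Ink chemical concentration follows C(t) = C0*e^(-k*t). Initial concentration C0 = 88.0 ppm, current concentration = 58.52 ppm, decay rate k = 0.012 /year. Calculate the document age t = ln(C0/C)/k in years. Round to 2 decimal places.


Document age estimation:
C0/C = 88.0 / 58.52 = 1.503759
ln(C0/C) = 0.407968
t = 0.407968 / 0.012 = 34.00 years

34.00


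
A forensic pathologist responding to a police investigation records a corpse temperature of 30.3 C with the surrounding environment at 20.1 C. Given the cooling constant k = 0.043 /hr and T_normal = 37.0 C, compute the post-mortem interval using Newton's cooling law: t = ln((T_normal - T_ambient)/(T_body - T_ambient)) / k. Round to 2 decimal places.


Using Newton's law of cooling:
t = ln((T_normal - T_ambient) / (T_body - T_ambient)) / k
T_normal - T_ambient = 16.9
T_body - T_ambient = 10.2
Ratio = 1.656863
ln(ratio) = 0.504926
t = 0.504926 / 0.043 = 11.74 hours

11.74


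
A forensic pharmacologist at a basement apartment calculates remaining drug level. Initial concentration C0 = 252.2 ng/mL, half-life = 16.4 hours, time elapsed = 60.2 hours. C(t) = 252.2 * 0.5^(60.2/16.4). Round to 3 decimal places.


Drug concentration decay:
Number of half-lives = t / t_half = 60.2 / 16.4 = 3.670732
Decay factor = 0.5^3.670732 = 0.07852348
C(t) = 252.2 * 0.07852348 = 19.804 ng/mL

19.804


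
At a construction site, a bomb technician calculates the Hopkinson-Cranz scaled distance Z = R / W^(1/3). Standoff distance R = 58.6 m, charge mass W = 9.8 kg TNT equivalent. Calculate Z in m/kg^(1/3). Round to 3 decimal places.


Scaled distance calculation:
W^(1/3) = 9.8^(1/3) = 2.139975
Z = R / W^(1/3) = 58.6 / 2.139975
Z = 27.383 m/kg^(1/3)

27.383


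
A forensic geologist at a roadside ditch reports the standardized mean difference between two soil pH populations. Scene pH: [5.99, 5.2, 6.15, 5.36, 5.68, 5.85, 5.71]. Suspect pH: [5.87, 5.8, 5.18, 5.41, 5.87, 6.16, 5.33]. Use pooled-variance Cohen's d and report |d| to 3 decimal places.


Pooled-variance Cohen's d for soil pH comparison:
Scene mean = 39.94 / 7 = 5.705714
Suspect mean = 39.62 / 7 = 5.66
Scene sample variance s_s^2 = 0.112495
Suspect sample variance s_c^2 = 0.1266
Pooled variance = ((n_s-1)*s_s^2 + (n_c-1)*s_c^2) / (n_s + n_c - 2) = 0.119548
Pooled SD = sqrt(0.119548) = 0.345757
Mean difference = 0.045714
|d| = |0.045714| / 0.345757 = 0.132

0.132


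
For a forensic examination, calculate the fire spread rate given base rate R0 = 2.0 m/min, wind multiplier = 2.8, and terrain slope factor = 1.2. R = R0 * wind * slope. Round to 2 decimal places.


Fire spread rate calculation:
R = R0 * wind_factor * slope_factor
= 2.0 * 2.8 * 1.2
= 5.6 * 1.2
= 6.72 m/min

6.72


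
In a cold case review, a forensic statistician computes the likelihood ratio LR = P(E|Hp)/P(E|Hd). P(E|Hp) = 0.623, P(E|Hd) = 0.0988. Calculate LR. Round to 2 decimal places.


Likelihood ratio calculation:
LR = P(E|Hp) / P(E|Hd)
LR = 0.623 / 0.0988
LR = 6.31

6.31


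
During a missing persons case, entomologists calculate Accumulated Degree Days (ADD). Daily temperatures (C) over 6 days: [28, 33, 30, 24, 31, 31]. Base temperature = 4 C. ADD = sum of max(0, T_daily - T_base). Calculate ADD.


Computing ADD day by day:
Day 1: max(0, 28 - 4) = 24
Day 2: max(0, 33 - 4) = 29
Day 3: max(0, 30 - 4) = 26
Day 4: max(0, 24 - 4) = 20
Day 5: max(0, 31 - 4) = 27
Day 6: max(0, 31 - 4) = 27
Total ADD = 153

153


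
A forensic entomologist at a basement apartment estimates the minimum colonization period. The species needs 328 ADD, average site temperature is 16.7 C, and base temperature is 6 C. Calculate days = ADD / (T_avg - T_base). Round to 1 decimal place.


Insect development time:
Effective temperature = avg_temp - T_base = 16.7 - 6 = 10.7 C
Days = ADD / effective_temp = 328 / 10.7 = 30.7 days

30.7


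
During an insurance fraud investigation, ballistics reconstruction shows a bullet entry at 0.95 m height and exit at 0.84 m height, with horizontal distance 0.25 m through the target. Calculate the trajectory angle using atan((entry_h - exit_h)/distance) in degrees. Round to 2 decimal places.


Bullet trajectory angle:
Height difference = 0.95 - 0.84 = 0.11 m
angle = atan(0.11 / 0.25)
angle = atan(0.44)
angle = 23.75 degrees

23.75


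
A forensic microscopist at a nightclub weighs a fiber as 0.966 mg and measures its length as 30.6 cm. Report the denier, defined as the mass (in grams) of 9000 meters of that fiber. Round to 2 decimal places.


Denier calculation:
Mass in grams = 0.966 mg / 1000 = 0.000966 g
Length in meters = 30.6 cm / 100 = 0.306 m
Linear density = mass / length = 0.000966 / 0.306 = 0.00315686 g/m
Denier = (g/m) * 9000 = 0.00315686 * 9000 = 28.41

28.41


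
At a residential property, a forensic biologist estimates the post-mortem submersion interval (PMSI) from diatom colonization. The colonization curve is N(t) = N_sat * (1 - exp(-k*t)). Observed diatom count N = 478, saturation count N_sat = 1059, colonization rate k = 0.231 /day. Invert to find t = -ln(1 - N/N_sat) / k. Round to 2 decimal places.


PMSI from diatom colonization curve:
N / N_sat = 478 / 1059 = 0.451369
1 - N/N_sat = 0.548631
ln(1 - N/N_sat) = -0.600329
t = -ln(1 - N/N_sat) / k = -(-0.600329) / 0.231 = 2.60 days

2.60


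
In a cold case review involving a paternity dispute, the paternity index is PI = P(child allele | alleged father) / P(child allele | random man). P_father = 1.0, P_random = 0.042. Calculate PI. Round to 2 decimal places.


Paternity Index calculation:
PI = P(allele|father) / P(allele|random)
PI = 1.0 / 0.042
PI = 23.81

23.81


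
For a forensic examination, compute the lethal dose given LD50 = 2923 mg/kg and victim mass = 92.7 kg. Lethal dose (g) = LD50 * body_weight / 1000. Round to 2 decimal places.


Lethal dose calculation:
Lethal dose = LD50 * body_weight / 1000
= 2923 * 92.7 / 1000
= 270962.1 / 1000
= 270.96 g

270.96


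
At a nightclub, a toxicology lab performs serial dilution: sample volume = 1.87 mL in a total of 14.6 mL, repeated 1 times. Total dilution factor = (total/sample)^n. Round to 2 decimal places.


Dilution factor calculation:
Single dilution = V_total / V_sample = 14.6 / 1.87 ≈ 7.807487
Number of dilutions = 1
Total DF = (14.6 / 1.87)^1 (full precision, rounded at the end) = 7.81

7.81


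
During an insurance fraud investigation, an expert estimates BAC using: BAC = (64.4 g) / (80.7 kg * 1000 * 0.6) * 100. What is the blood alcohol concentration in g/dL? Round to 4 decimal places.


Applying the Widmark formula:
BAC = (dose_g / (body_wt * 1000 * r)) * 100
Denominator = 80.7 * 1000 * 0.6 = 48420
BAC = (64.4 / 48420) * 100
BAC = 0.1330 g/dL

0.1330


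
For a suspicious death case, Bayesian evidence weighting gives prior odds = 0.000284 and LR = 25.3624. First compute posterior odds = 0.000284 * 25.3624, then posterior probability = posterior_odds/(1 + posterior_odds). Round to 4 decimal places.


Bayesian evidence evaluation:
Posterior odds = prior_odds * LR = 0.000284 * 25.3624 = 0.007202922
Posterior probability = posterior_odds / (1 + posterior_odds)
= 0.007202922 / (1 + 0.007202922)
= 0.007202922 / 1.007202922
= 0.0072

0.0072


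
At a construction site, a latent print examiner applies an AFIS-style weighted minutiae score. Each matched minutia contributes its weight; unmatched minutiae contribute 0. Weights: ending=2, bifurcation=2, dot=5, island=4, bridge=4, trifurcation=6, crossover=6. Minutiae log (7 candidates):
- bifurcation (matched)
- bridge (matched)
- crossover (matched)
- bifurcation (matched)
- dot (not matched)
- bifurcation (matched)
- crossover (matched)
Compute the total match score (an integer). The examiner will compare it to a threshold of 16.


Weighted minutiae match score:
  bifurcation: matched, +2 (running total 2)
  bridge: matched, +4 (running total 6)
  crossover: matched, +6 (running total 12)
  bifurcation: matched, +2 (running total 14)
  dot: not matched, +0
  bifurcation: matched, +2 (running total 16)
  crossover: matched, +6 (running total 22)
Total score = 22
Threshold = 16; verdict = identification

22


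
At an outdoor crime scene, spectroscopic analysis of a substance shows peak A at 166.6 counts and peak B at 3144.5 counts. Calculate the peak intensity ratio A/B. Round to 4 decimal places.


Spectral peak ratio:
Peak A = 166.6 counts
Peak B = 3144.5 counts
Ratio = 166.6 / 3144.5 = 0.0530

0.0530


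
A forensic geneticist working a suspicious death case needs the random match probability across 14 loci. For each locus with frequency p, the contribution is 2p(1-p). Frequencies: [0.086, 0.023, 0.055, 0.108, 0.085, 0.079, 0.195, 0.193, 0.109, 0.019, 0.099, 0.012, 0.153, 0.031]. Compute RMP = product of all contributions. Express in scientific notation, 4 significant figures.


Computing RMP for 14 loci:
Locus 1: 2 * 0.086 * 0.914 = 0.157208
Locus 2: 2 * 0.023 * 0.977 = 0.044942
Locus 3: 2 * 0.055 * 0.945 = 0.10395
Locus 4: 2 * 0.108 * 0.892 = 0.192672
Locus 5: 2 * 0.085 * 0.915 = 0.15555
Locus 6: 2 * 0.079 * 0.921 = 0.145518
Locus 7: 2 * 0.195 * 0.805 = 0.31395
Locus 8: 2 * 0.193 * 0.807 = 0.311502
Locus 9: 2 * 0.109 * 0.891 = 0.194238
Locus 10: 2 * 0.019 * 0.981 = 0.037278
Locus 11: 2 * 0.099 * 0.901 = 0.178398
Locus 12: 2 * 0.012 * 0.988 = 0.023712
Locus 13: 2 * 0.153 * 0.847 = 0.259182
Locus 14: 2 * 0.031 * 0.969 = 0.060078
RMP = 1.494e-13

1.494e-13


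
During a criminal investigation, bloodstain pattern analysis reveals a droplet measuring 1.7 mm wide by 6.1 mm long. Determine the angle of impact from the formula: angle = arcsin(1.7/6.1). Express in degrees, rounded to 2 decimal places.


Blood spatter impact angle calculation:
width / length = 1.7 / 6.1 = 0.278689
angle = arcsin(0.278689)
angle = 16.18 degrees

16.18


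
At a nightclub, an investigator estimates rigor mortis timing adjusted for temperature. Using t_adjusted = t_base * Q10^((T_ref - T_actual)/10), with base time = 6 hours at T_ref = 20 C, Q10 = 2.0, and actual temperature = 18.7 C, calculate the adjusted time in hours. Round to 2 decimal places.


Rigor mortis time adjustment:
Exponent = (T_ref - T_actual) / 10 = (20 - 18.7) / 10 = 0.13
Q10 factor = 2.0^0.13 = 1.09429
t_adjusted = 6 * 1.09429 = 6.57 hours

6.57


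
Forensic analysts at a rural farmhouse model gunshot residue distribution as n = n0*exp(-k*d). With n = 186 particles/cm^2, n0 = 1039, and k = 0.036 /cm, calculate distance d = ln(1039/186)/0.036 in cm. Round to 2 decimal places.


GSR distance calculation:
n0/n = 1039 / 186 = 5.586022
ln(n0/n) = 1.720267
d = 1.720267 / 0.036 = 47.79 cm

47.79


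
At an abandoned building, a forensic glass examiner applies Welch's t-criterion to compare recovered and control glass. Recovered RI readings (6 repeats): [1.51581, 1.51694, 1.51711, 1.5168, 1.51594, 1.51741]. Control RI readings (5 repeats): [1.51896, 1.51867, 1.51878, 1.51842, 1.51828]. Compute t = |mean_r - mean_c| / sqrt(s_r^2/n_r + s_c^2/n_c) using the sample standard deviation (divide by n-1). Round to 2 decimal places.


Welch's t-criterion for glass RI comparison:
Recovered mean = sum / n_r = 9.10001 / 6 = 1.5166683
Control mean = sum / n_c = 7.59311 / 5 = 1.518622
Recovered sample variance s_r^2 = 4.20697e-07
Control sample variance s_c^2 = 7.482e-08
Welch SE (unpooled) = sqrt(s_r^2/n_r + s_c^2/n_c) = sqrt(7.01161e-08 + 1.4964e-08) = sqrt(8.50801e-08) = 0.000291685
|mean_r - mean_c| = 0.00195367
t = 0.00195367 / 0.000291685 = 6.70

6.70


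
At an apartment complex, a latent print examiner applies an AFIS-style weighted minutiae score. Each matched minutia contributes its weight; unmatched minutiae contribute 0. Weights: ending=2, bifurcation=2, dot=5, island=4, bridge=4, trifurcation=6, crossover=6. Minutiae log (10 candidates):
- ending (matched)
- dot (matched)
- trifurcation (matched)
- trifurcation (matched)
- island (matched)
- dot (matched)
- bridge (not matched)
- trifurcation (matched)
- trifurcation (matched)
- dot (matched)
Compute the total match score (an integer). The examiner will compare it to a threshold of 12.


Weighted minutiae match score:
  ending: matched, +2 (running total 2)
  dot: matched, +5 (running total 7)
  trifurcation: matched, +6 (running total 13)
  trifurcation: matched, +6 (running total 19)
  island: matched, +4 (running total 23)
  dot: matched, +5 (running total 28)
  bridge: not matched, +0
  trifurcation: matched, +6 (running total 34)
  trifurcation: matched, +6 (running total 40)
  dot: matched, +5 (running total 45)
Total score = 45
Threshold = 12; verdict = identification

45


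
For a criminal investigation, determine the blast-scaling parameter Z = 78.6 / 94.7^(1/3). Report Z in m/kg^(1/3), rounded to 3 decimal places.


Scaled distance calculation:
W^(1/3) = 94.7^(1/3) = 4.558095
Z = R / W^(1/3) = 78.6 / 4.558095
Z = 17.244 m/kg^(1/3)

17.244


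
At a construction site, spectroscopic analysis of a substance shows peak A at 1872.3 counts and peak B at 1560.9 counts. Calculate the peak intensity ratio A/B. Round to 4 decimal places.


Spectral peak ratio:
Peak A = 1872.3 counts
Peak B = 1560.9 counts
Ratio = 1872.3 / 1560.9 = 1.1995

1.1995


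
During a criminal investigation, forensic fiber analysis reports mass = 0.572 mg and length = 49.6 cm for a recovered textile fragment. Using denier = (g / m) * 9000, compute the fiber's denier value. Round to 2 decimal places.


Denier calculation:
Mass in grams = 0.572 mg / 1000 = 0.000572 g
Length in meters = 49.6 cm / 100 = 0.496 m
Linear density = mass / length = 0.000572 / 0.496 = 0.00115323 g/m
Denier = (g/m) * 9000 = 0.00115323 * 9000 = 10.38

10.38


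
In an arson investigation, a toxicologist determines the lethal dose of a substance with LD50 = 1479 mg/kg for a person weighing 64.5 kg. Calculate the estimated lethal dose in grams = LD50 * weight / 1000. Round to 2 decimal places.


Lethal dose calculation:
Lethal dose = LD50 * body_weight / 1000
= 1479 * 64.5 / 1000
= 95395.5 / 1000
= 95.40 g

95.40


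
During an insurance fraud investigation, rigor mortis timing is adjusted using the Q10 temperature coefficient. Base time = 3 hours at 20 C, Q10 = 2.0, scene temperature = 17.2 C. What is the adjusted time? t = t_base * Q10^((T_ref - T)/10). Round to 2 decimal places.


Rigor mortis time adjustment:
Exponent = (T_ref - T_actual) / 10 = (20 - 17.2) / 10 = 0.28
Q10 factor = 2.0^0.28 = 1.21419
t_adjusted = 3 * 1.21419 = 3.64 hours

3.64


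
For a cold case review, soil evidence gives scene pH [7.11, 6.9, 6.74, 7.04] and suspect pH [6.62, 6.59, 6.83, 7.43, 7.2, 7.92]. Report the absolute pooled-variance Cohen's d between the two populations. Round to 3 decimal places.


Pooled-variance Cohen's d for soil pH comparison:
Scene mean = 27.79 / 4 = 6.9475
Suspect mean = 42.59 / 6 = 7.098333
Scene sample variance s_s^2 = 0.026758
Suspect sample variance s_c^2 = 0.270937
Pooled variance = ((n_s-1)*s_s^2 + (n_c-1)*s_c^2) / (n_s + n_c - 2) = 0.17937
Pooled SD = sqrt(0.17937) = 0.423521
Mean difference = -0.150833
|d| = |-0.150833| / 0.423521 = 0.356

0.356


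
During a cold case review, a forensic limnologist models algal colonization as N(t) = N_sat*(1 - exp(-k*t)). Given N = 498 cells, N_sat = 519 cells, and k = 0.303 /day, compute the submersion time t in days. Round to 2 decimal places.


PMSI from diatom colonization curve:
N / N_sat = 498 / 519 = 0.959538
1 - N/N_sat = 0.040462
ln(1 - N/N_sat) = -3.207392
t = -ln(1 - N/N_sat) / k = -(-3.207392) / 0.303 = 10.59 days

10.59


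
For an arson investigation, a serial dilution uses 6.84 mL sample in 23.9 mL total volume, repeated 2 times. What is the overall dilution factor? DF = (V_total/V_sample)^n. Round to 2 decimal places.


Dilution factor calculation:
Single dilution = V_total / V_sample = 23.9 / 6.84 ≈ 3.494152
Number of dilutions = 2
Total DF = (23.9 / 6.84)^2 (full precision, rounded at the end) = 12.21

12.21


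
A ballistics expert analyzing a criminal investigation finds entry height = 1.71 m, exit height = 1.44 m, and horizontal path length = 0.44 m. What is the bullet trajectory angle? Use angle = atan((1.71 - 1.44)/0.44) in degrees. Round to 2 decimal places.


Bullet trajectory angle:
Height difference = 1.71 - 1.44 = 0.27 m
angle = atan(0.27 / 0.44)
angle = atan(0.613636)
angle = 31.53 degrees

31.53


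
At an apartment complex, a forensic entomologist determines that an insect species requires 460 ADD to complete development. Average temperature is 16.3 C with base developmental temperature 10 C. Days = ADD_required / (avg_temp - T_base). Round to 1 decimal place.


Insect development time:
Effective temperature = avg_temp - T_base = 16.3 - 10 = 6.3 C
Days = ADD / effective_temp = 460 / 6.3 = 73.0 days

73.0


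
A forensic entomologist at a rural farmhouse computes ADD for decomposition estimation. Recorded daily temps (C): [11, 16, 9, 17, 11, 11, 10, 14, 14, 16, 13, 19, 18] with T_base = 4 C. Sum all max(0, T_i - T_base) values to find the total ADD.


Computing ADD day by day:
Day 1: max(0, 11 - 4) = 7
Day 2: max(0, 16 - 4) = 12
Day 3: max(0, 9 - 4) = 5
Day 4: max(0, 17 - 4) = 13
Day 5: max(0, 11 - 4) = 7
Day 6: max(0, 11 - 4) = 7
Day 7: max(0, 10 - 4) = 6
Day 8: max(0, 14 - 4) = 10
Day 9: max(0, 14 - 4) = 10
Day 10: max(0, 16 - 4) = 12
Day 11: max(0, 13 - 4) = 9
Day 12: max(0, 19 - 4) = 15
Day 13: max(0, 18 - 4) = 14
Total ADD = 127

127


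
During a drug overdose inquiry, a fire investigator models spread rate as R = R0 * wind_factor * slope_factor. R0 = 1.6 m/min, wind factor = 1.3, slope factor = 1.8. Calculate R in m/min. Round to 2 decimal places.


Fire spread rate calculation:
R = R0 * wind_factor * slope_factor
= 1.6 * 1.3 * 1.8
= 2.08 * 1.8
= 3.74 m/min

3.74
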